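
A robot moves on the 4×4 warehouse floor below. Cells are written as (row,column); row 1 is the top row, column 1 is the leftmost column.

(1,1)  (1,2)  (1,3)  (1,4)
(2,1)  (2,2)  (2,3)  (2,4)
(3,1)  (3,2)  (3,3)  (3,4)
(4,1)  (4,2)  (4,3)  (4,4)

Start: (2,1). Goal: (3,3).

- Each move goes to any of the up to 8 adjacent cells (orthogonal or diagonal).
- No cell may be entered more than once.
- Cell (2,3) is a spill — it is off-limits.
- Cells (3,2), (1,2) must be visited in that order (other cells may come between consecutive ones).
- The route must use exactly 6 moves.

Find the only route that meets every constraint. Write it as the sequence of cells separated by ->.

The waypoints must appear in the order (3,2), (1,2), with no cell reused.
Route from (2,1): down-right 1 to (3,2), up 2 to (1,2), right 1 to (1,3), down-right 1 to (2,4), down-left 1 to (3,3) — 6 moves in all.
Check: order respected ((3,2) at step 1, (1,2) at step 3); 6 moves as required.

(2,1) -> (3,2) -> (2,2) -> (1,2) -> (1,3) -> (2,4) -> (3,3)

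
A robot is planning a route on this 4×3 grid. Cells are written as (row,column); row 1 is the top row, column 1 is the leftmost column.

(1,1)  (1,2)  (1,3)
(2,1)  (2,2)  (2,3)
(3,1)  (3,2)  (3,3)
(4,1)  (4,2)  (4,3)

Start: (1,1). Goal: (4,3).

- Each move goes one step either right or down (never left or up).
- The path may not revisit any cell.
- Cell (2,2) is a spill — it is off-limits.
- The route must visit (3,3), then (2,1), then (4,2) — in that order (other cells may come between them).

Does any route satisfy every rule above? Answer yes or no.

no

(2,1) lies above (3,3), so going from (3,3) to (2,1) would need an upward move — but moves only go right/down, so (3,3) cannot be visited before (2,1).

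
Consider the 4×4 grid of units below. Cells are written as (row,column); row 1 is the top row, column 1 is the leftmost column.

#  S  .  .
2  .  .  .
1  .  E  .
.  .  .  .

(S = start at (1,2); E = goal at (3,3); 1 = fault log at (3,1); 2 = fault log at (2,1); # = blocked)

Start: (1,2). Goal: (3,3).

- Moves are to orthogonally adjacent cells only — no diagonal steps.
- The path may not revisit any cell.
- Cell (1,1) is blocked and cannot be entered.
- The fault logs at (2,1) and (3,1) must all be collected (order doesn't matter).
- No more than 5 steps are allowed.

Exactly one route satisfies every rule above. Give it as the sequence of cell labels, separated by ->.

The budget equals the shortest possible length, so every move has to be on a shortest route through the required cells.
Route from (1,2): down to (2,2), left to (2,1), down to (3,1), 2× right (reaching (3,3)) — 5 moves in all.
Check: all required cells visited; 5 ≤ 5 moves.

(1,2) -> (2,2) -> (2,1) -> (3,1) -> (3,2) -> (3,3)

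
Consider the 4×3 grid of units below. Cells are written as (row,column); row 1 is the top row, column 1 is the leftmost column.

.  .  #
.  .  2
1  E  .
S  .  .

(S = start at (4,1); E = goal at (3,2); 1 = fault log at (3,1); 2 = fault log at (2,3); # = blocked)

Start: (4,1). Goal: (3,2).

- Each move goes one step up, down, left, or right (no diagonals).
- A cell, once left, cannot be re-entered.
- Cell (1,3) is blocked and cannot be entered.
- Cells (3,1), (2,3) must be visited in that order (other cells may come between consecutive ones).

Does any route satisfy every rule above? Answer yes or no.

yes

One route that works: (4,1) → (3,1) → (2,1) → (2,2) → (2,3) → (3,3) → (3,2).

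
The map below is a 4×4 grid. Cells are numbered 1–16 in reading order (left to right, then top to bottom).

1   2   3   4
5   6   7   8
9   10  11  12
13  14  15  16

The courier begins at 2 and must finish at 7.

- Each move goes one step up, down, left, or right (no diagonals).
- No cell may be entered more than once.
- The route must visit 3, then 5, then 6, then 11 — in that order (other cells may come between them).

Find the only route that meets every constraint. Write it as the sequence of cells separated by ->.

2 -> 3 -> 4 -> 8 -> 12 -> 16 -> 15 -> 14 -> 13 -> 9 -> 5 -> 6 -> 10 -> 11 -> 7

The waypoints must appear in the order 3, 5, 6, 11, with no cell reused.
Route from 2: right 2 to 4, down 3 to 16, left 3 to 13, up 2 to 5, right 1 to 6, down 1 to 10, right 1 to 11, up 1 to 7 — 14 moves in all.
Check: order respected (3 at step 1, 5 at step 10, 6 at step 11, 11 at step 13).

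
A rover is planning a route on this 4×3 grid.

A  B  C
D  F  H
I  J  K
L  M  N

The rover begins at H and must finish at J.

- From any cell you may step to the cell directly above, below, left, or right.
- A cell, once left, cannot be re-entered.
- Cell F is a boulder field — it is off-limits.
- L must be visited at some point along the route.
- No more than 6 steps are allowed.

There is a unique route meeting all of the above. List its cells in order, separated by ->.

The budget equals the shortest possible length, so every move has to be on a shortest route through the required cells.
Route from H: down 2 to N, left 2 to L, up 1 to I, right 1 to J — 6 moves in all.
Check: all required cells visited; 6 ≤ 6 moves.

H -> K -> N -> M -> L -> I -> J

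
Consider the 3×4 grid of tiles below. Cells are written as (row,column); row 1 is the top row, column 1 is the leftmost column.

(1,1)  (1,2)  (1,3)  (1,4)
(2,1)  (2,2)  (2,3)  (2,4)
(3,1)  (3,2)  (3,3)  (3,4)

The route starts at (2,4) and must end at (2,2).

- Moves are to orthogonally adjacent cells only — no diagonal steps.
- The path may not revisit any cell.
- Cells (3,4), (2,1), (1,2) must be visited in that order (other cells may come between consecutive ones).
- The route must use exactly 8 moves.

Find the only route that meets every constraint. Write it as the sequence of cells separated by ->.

(2,4) -> (3,4) -> (3,3) -> (3,2) -> (3,1) -> (2,1) -> (1,1) -> (1,2) -> (2,2)

The waypoints must appear in the order (3,4), (2,1), (1,2), with no cell reused.
Route from (2,4): down 1 to (3,4), left 3 to (3,1), up 2 to (1,1), right 1 to (1,2), down 1 to (2,2) — 8 moves in all.
Check: order respected ((3,4) at step 1, (2,1) at step 5, (1,2) at step 7); 8 moves as required.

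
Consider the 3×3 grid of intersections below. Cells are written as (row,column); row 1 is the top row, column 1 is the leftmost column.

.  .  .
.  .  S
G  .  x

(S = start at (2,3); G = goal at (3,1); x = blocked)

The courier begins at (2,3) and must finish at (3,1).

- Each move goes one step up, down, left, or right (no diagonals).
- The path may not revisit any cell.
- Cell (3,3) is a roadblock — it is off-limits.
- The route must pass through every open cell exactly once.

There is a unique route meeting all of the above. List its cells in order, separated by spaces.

(2,3) (1,3) (1,2) (1,1) (2,1) (2,2) (3,2) (3,1)

Need to visit all 8 open cells exactly once, starting at (2,3) and ending at (3,1).
Cell (1,3) has only two open neighbours ((2,3) and (1,2)), so the path must pass straight through it: one of those is the cell it's entered from and the other is where it exits.
Route from (2,3): up 1 to (1,3), left 2 to (1,1), down 1 to (2,1), right 1 to (2,2), down 1 to (3,2), left 1 to (3,1) — 7 moves in all.
Check: all 8 open cells covered.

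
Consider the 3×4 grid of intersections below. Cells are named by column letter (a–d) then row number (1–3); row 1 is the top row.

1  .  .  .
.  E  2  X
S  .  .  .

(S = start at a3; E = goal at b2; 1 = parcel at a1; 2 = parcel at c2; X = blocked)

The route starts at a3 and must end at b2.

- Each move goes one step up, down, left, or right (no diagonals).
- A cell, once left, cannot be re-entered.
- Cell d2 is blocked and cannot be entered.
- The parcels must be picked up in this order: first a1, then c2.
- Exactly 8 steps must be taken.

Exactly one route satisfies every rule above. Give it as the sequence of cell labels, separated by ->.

The waypoints must appear in the order a1, c2, with no cell reused.
Route from a3: up 2 to a1, right 2 to c1, down 2 to c3, left 1 to b3, up 1 to b2 — 8 moves in all.
Check: order respected (1 at step 2, 2 at step 5); 8 moves as required.

a3 -> a2 -> a1 -> b1 -> c1 -> c2 -> c3 -> b3 -> b2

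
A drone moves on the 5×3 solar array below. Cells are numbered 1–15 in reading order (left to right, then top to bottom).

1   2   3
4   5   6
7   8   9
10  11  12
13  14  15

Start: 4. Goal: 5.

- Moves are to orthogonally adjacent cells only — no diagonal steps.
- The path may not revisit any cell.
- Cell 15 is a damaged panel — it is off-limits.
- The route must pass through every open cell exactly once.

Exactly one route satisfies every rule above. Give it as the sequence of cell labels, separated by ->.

4 -> 1 -> 2 -> 3 -> 6 -> 9 -> 12 -> 11 -> 14 -> 13 -> 10 -> 7 -> 8 -> 5

Need to visit all 14 open cells exactly once, starting at 4 and ending at 5.
Cell 13 has only two open neighbours (10 and 14), so the path must pass straight through it: one of those is the cell it's entered from and the other is where it exits.
Route from 4: up to 1, 2× right (reaching 3), 3× down (reaching 12), left to 11, down to 14, left to 13, 2× up (reaching 7), right to 8, up to 5 — 13 moves in all.
Check: all 14 open cells covered.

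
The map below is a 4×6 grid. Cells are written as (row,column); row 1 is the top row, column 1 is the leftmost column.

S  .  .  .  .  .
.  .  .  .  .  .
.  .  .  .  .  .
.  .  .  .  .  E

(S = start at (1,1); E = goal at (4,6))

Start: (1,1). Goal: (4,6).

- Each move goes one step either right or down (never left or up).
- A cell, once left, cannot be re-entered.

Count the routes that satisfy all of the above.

A right/down-only route from (1,1) to (4,6) makes exactly 3 down-moves and 5 right-moves in some order.
With no other constraints that would be C(8,3) = 56 routes.
That gives 56 routes.

56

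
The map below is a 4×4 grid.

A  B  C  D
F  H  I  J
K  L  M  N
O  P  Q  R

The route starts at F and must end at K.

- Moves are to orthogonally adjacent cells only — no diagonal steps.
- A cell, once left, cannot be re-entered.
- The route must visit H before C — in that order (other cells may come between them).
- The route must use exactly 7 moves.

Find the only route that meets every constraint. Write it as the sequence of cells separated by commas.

F, H, B, C, I, M, L, K

The waypoints must appear in the order H, C, with no cell reused.
Route from F: right to H, up to B, right to C, 2× down (reaching M), 2× left (reaching K) — 7 moves in all.
Check: order respected (H at step 1, C at step 3); 7 moves as required.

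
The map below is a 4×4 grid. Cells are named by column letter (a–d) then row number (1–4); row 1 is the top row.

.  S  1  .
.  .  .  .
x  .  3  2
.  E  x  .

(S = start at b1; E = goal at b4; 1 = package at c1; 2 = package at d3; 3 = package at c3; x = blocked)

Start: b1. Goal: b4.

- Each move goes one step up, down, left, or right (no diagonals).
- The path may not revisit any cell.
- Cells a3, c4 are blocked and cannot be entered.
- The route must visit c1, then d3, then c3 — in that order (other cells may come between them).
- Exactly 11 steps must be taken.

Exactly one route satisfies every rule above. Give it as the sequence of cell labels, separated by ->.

b1 -> a1 -> a2 -> b2 -> c2 -> c1 -> d1 -> d2 -> d3 -> c3 -> b3 -> b4

The waypoints must appear in the order c1, d3, c3, with no cell reused.
Route from b1: left to a1, down to a2, 2× right (reaching c2), up to c1, right to d1, 2× down (reaching d3), 2× left (reaching b3), down to b4 — 11 moves in all.
Check: order respected (1 at step 5, 2 at step 8, 3 at step 9); 11 moves as required.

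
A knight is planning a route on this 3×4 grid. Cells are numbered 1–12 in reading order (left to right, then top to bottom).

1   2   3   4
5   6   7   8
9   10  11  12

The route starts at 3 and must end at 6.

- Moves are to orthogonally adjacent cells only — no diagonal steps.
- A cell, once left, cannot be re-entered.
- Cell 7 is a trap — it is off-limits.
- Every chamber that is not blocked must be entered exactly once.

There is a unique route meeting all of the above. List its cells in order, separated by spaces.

3 4 8 12 11 10 9 5 1 2 6

Need to visit all 11 open cells exactly once, starting at 3 and ending at 6.
Route from 3: right to 4, 2× down (reaching 12), 3× left (reaching 9), 2× up (reaching 1), right to 2, down to 6 — 10 moves in all.
Check: all 11 open cells covered.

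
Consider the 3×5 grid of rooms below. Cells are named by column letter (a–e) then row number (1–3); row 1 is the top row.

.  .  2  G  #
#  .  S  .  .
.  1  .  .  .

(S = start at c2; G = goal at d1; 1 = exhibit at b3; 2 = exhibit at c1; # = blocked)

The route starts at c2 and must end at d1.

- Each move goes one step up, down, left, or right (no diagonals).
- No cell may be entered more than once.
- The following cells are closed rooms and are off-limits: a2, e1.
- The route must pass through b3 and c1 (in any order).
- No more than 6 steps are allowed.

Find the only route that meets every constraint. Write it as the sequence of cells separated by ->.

Any route must reach b3 and c1 and still end at d1 within 6 moves, so the order of the required stops is forced.
Route from c2: down 1 to c3, left 1 to b3, up 2 to b1, right 2 to d1 — 6 moves in all.
Check: all required cells visited; 6 ≤ 6 moves.

c2 -> c3 -> b3 -> b2 -> b1 -> c1 -> d1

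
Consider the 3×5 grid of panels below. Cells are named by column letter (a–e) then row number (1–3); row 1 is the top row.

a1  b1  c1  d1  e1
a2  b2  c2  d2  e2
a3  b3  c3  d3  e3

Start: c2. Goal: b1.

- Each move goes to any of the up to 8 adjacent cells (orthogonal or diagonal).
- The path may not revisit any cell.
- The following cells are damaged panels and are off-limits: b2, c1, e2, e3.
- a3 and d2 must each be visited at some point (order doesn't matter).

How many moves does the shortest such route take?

Any route passes through a3 and d2 in some order between c2 and b1. Summing Chebyshev distances along each leg and taking the cheapest ordering (c2 → d2 → a3 → b1) gives a lower bound of 1 + 3 + 2 = 6 moves.
A route of 6 moves achieves this: c2 → d2 → c3 → b3 → a3 → a2 → b1.
Since 6 matches the lower bound, it is optimal.

6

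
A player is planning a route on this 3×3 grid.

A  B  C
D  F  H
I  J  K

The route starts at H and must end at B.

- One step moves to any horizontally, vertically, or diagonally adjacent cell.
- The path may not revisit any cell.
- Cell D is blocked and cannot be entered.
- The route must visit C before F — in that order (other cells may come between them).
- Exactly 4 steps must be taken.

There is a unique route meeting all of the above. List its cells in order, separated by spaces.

The waypoints must appear in the order C, F, with no cell reused.
Route from H: up 1 to C, down-left 1 to F, up-left 1 to A, right 1 to B — 4 moves in all.
Check: order respected (C at step 1, F at step 2); 4 moves as required.

H C F A B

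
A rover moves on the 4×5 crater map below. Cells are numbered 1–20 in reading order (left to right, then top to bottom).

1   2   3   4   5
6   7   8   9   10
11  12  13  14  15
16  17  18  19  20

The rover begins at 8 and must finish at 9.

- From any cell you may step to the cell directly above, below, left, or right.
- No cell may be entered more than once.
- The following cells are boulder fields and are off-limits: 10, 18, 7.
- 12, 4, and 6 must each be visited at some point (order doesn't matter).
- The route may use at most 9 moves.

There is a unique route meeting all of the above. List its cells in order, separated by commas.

8, 13, 12, 11, 6, 1, 2, 3, 4, 9

The 9-move cap with required stops at 12, 4, 6 leaves no slack for detours.
Route from 8: down 1 to 13, left 2 to 11, up 2 to 1, right 3 to 4, down 1 to 9 — 9 moves in all.
Check: all required cells visited; 9 ≤ 9 moves.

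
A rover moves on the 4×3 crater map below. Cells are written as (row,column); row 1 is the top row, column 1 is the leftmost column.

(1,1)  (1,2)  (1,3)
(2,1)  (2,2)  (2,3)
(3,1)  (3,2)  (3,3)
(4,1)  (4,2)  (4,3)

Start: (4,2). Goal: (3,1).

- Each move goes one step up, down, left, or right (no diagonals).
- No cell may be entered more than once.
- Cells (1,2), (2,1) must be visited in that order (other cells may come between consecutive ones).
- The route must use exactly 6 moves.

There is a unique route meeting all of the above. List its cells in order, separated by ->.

(4,2) -> (3,2) -> (2,2) -> (1,2) -> (1,1) -> (2,1) -> (3,1)

The waypoints must appear in the order (1,2), (2,1), with no cell reused.
Route from (4,2): 3× up (reaching (1,2)), left to (1,1), 2× down (reaching (3,1)) — 6 moves in all.
Check: order respected ((1,2) at step 3, (2,1) at step 5); 6 moves as required.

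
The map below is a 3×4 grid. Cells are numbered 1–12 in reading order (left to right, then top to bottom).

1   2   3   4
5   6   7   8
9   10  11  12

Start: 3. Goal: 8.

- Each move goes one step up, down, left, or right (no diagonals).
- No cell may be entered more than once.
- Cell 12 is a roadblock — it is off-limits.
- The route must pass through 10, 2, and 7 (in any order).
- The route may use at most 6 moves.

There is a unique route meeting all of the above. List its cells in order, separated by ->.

The 6-move cap with required stops at 10, 2, 7 leaves no slack for detours.
Route from 3: left 1 to 2, down 2 to 10, right 1 to 11, up 1 to 7, right 1 to 8 — 6 moves in all.
Check: all required cells visited; 6 ≤ 6 moves.

3 -> 2 -> 6 -> 10 -> 11 -> 7 -> 8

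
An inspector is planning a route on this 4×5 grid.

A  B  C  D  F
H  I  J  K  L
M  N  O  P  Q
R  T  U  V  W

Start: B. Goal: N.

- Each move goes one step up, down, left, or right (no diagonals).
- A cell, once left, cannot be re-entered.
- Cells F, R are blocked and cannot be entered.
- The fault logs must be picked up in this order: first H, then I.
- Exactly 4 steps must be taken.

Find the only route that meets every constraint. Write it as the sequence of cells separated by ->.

The waypoints must appear in the order H, I, with no cell reused.
Route from B: left to A, down to H, right to I, down to N — 4 moves in all.
Check: order respected (H at step 2, I at step 3); 4 moves as required.

B -> A -> H -> I -> N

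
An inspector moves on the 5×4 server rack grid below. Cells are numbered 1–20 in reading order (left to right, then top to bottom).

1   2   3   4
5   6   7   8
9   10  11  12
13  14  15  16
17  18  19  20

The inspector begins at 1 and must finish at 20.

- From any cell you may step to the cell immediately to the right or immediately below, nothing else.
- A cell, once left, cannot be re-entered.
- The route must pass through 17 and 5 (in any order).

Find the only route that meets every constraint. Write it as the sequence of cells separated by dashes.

1 - 5 - 9 - 13 - 17 - 18 - 19 - 20

Moves only go right or down, so the column and row indices never decrease.
Route from 1: 4× down (reaching 17), 3× right (reaching 20) — 7 moves in all.
Check: all required cells visited.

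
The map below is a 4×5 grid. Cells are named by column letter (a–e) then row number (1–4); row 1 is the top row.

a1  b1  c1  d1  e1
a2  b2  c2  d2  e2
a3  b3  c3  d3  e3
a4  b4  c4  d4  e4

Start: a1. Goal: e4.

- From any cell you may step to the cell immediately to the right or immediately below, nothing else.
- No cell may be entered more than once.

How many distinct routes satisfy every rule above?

A right/down-only route from a1 to e4 makes exactly 3 down-moves and 4 right-moves in some order.
With no other constraints that would be C(7,3) = 35 routes.
That gives 35 routes.

35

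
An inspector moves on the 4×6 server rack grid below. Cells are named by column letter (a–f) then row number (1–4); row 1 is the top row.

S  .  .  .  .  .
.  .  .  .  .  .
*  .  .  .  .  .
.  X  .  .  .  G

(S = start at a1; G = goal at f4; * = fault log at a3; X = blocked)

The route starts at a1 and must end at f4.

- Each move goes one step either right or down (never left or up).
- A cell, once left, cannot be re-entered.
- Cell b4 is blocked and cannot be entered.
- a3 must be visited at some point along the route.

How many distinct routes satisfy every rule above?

4

A right/down-only route from a1 to f4 makes exactly 3 down-moves and 5 right-moves in some order.
With no other constraints that would be C(8,3) = 56 routes.
Split at a3 and multiply the segment counts (each segment already excludes blocked cells): a1→a3: 1; a3→f4: 4; product = 4.
That gives 4 routes.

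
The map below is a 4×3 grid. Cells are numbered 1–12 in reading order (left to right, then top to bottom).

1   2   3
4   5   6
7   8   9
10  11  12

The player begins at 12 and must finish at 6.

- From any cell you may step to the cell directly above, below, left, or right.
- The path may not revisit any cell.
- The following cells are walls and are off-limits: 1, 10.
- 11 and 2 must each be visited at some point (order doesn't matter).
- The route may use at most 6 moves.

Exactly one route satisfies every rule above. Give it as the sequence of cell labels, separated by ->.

12 -> 11 -> 8 -> 5 -> 2 -> 3 -> 6

The budget equals the shortest possible length, so every move has to be on a shortest route through the required cells.
Route from 12: left 1 to 11, up 3 to 2, right 1 to 3, down 1 to 6 — 6 moves in all.
Check: all required cells visited; 6 ≤ 6 moves.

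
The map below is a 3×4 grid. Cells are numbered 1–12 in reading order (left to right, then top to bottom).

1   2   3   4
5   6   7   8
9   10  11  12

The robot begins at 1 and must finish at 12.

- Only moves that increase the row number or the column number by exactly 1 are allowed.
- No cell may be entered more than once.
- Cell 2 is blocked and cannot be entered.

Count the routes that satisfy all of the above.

A right/down-only route from 1 to 12 makes exactly 2 down-moves and 3 right-moves in some order.
With no other constraints that would be C(5,2) = 10 routes.
Subtract routes through each blocked cell (inclusion–exclusion for overlaps): − through 2: 6 → 4.
That gives 4 routes.

4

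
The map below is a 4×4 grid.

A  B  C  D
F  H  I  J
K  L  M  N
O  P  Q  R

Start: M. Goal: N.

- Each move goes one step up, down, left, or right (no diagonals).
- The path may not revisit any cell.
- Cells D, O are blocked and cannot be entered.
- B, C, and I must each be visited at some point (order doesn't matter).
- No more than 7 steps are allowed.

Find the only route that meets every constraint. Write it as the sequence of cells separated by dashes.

M - L - H - B - C - I - J - N

The budget equals the shortest possible length, so every move has to be on a shortest route through the required cells.
Route from M: left to L, 2× up (reaching B), right to C, down to I, right to J, down to N — 7 moves in all.
Check: all required cells visited; 7 ≤ 7 moves.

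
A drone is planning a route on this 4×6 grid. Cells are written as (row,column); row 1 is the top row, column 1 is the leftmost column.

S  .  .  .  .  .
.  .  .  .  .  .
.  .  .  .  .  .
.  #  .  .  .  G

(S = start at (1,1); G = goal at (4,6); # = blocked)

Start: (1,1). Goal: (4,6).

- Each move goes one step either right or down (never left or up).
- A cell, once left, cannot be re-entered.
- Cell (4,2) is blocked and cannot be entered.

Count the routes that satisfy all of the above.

A right/down-only route from (1,1) to (4,6) makes exactly 3 down-moves and 5 right-moves in some order.
With no other constraints that would be C(8,3) = 56 routes.
Subtract routes through each blocked cell (inclusion–exclusion for overlaps): − through (4,2): 4 → 52.
That gives 52 routes.

52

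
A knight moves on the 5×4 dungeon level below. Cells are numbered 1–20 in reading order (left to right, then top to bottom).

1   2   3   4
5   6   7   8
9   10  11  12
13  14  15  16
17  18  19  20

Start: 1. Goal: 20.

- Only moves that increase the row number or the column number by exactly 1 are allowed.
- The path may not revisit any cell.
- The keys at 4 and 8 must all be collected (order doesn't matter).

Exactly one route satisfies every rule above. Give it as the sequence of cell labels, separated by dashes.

1 - 2 - 3 - 4 - 8 - 12 - 16 - 20

Moves only go right or down, so the column and row indices never decrease.
Route from 1: right 3 to 4, down 4 to 20 — 7 moves in all.
Check: all required cells visited.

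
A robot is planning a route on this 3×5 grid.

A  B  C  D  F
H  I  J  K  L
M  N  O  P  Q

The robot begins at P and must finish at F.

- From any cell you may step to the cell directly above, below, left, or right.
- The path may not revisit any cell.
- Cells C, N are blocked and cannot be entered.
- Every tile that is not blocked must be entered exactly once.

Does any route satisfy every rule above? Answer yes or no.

Cell M has only one open neighbour but is neither the start nor the goal, so a Hamiltonian route would have to both enter and leave it through the same neighbour — impossible without revisiting.

no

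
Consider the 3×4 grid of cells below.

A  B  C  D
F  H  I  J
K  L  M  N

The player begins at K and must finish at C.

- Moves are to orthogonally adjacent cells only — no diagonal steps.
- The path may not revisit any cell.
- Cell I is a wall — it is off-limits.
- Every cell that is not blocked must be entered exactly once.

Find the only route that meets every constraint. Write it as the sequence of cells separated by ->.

Need to visit all 11 open cells exactly once, starting at K and ending at C.
Route from K: up 2 to A, right 1 to B, down 2 to L, right 2 to N, up 2 to D, left 1 to C — 10 moves in all.
Check: all 11 open cells covered.

K -> F -> A -> B -> H -> L -> M -> N -> J -> D -> C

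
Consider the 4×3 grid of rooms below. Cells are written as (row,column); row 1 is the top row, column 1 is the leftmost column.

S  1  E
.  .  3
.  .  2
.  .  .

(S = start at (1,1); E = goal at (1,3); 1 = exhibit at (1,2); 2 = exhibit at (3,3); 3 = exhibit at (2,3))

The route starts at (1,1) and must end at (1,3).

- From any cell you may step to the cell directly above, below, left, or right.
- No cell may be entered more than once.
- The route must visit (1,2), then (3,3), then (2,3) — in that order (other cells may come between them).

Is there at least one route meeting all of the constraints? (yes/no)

One route that works: (1,1) → (1,2) → (2,2) → (3,2) → (3,3) → (2,3) → (1,3).

yes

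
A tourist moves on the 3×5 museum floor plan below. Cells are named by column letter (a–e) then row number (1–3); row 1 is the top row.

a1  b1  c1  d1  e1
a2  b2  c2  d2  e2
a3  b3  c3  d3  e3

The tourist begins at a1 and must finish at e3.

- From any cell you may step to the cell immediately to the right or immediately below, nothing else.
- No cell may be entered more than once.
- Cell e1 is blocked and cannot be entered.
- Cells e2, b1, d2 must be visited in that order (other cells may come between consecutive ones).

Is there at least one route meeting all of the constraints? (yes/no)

b1 lies above e2, so going from e2 to b1 would need an upward move — but moves only go right/down, so e2 cannot be visited before b1.

no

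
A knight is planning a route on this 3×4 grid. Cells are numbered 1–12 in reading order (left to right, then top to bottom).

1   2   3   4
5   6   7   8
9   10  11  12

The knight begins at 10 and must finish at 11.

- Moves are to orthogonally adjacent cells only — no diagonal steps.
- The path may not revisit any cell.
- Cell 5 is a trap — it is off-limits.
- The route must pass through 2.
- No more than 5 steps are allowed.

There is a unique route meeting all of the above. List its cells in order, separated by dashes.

10 - 6 - 2 - 3 - 7 - 11

The 5-move cap with required stops at 2 leaves no slack for detours.
Route from 10: 2× up (reaching 2), right to 3, 2× down (reaching 11) — 5 moves in all.
Check: all required cells visited; 5 ≤ 5 moves.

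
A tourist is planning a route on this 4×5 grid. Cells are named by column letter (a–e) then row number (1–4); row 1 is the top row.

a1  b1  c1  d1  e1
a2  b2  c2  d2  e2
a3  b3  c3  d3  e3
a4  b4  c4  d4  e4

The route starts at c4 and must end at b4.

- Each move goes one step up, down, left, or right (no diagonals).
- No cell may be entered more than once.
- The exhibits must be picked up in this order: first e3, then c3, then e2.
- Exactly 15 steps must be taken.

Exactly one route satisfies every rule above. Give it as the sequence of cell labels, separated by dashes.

The waypoints must appear in the order e3, c3, e2, with no cell reused.
Route from c4: right 2 to e4, up 1 to e3, left 2 to c3, up 1 to c2, right 2 to e2, up 1 to e1, left 3 to b1, down 3 to b4 — 15 moves in all.
Check: order respected (e3 at step 3, c3 at step 5, e2 at step 8); 15 moves as required.

c4 - d4 - e4 - e3 - d3 - c3 - c2 - d2 - e2 - e1 - d1 - c1 - b1 - b2 - b3 - b4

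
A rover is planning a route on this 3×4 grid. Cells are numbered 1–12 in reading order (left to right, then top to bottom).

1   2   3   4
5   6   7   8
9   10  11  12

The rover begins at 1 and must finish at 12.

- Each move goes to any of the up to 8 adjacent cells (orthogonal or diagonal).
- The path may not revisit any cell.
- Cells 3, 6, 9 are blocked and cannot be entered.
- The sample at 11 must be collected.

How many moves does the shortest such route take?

Any route passes through 11 somewhere between 1 and 12. Summing Chebyshev distances along the two legs (1 → 11 → 12) gives a lower bound of 2 + 1 = 3 moves.
That bound ignores the blocked cells. Measuring each leg by the fewest moves that actually steer around them (1→11: 3; 11→12: 1) raises the lower bound to 4.
A route of 4 moves exists: 1 → 2 → 7 → 11 → 12.
Since 4 matches that lower bound, it is optimal.

4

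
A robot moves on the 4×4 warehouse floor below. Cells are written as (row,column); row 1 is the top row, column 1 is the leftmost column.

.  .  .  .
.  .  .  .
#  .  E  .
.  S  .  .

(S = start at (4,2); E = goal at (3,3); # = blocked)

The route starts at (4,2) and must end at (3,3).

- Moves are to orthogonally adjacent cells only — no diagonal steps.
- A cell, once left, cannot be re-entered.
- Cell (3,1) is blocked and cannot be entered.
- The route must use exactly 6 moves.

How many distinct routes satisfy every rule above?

Need simple routes of exactly 6 moves from (4,2) to (3,3) (Manhattan distance 2, so 2 moves are spent on a detour and 2 undoing it).
Enumerating: (4,2) (3,2) (2,2) (1,2) (1,3) (2,3) (3,3) | (4,2) (3,2) (2,2) (2,3) (2,4) (3,4) (3,3) | (4,2) (4,3) (4,4) (3,4) (2,4) (2,3) (3,3).
That gives 3 routes.

3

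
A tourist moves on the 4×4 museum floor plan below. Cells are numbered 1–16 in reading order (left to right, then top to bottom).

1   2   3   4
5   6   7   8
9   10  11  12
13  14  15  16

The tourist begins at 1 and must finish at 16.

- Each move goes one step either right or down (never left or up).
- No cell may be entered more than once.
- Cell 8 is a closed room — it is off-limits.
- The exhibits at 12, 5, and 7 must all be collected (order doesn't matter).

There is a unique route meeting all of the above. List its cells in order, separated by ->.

1 -> 5 -> 6 -> 7 -> 11 -> 12 -> 16

Moves only go right or down, so the column and row indices never decrease.
Route from 1: down to 5, 2× right (reaching 7), down to 11, right to 12, down to 16 — 6 moves in all.
Check: all required cells visited.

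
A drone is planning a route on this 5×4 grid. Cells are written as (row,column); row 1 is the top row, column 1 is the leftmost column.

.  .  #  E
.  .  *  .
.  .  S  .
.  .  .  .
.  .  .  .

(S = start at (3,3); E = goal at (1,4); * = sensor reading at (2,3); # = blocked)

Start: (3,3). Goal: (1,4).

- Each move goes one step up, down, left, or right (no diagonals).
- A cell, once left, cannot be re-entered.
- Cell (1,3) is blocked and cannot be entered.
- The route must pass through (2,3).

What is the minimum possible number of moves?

Any route passes through (2,3) somewhere between (3,3) and (1,4). Summing Manhattan distances along the two legs ((3,3) → (2,3) → (1,4)) gives a lower bound of 1 + 2 = 3 moves.
A route of 3 moves achieves this: (3,3) → (2,3) → (2,4) → (1,4).
Since 3 matches the lower bound, it is optimal.

3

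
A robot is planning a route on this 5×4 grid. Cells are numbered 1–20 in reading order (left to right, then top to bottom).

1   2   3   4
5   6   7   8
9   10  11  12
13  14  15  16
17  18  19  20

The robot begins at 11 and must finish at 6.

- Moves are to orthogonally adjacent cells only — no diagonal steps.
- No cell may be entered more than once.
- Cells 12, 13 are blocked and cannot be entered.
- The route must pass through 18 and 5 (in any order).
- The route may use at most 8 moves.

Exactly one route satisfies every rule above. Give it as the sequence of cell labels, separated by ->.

11 -> 15 -> 19 -> 18 -> 14 -> 10 -> 9 -> 5 -> 6

The 8-move cap with required stops at 18, 5 leaves no slack for detours.
Route from 11: 2× down (reaching 19), left to 18, 2× up (reaching 10), left to 9, up to 5, right to 6 — 8 moves in all.
Check: all required cells visited; 8 ≤ 8 moves.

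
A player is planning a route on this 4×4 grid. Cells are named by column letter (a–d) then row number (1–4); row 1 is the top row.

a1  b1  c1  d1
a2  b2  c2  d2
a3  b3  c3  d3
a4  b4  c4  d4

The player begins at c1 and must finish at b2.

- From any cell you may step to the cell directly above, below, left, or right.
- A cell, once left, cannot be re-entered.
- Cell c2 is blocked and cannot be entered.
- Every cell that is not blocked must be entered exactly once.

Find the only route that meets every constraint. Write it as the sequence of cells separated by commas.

Need to visit all 15 open cells exactly once, starting at c1 and ending at b2.
Route from c1: right to d1, 3× down (reaching d4), left to c4, up to c3, left to b3, down to b4, left to a4, 3× up (reaching a1), right to b1, down to b2 — 14 moves in all.
Check: all 15 open cells covered.

c1, d1, d2, d3, d4, c4, c3, b3, b4, a4, a3, a2, a1, b1, b2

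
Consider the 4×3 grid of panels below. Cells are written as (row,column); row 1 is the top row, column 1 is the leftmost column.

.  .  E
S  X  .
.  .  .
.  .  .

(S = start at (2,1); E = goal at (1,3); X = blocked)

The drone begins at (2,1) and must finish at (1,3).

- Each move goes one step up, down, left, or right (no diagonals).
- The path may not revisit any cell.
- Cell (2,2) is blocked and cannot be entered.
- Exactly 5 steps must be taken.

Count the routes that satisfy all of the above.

1

Need simple routes of exactly 5 moves from (2,1) to (1,3) (Manhattan distance 3, so 1 moves are spent on a detour and 1 undoing it).
Enumerating: (2,1) (3,1) (3,2) (3,3) (2,3) (1,3).
That gives 1 route.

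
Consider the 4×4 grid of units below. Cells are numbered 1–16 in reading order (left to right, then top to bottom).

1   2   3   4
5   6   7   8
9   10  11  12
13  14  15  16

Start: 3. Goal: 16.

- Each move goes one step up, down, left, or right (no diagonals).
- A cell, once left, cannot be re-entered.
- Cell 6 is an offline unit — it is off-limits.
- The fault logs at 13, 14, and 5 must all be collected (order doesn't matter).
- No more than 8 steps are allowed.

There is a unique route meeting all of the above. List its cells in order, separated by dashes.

The budget equals the shortest possible length, so every move has to be on a shortest route through the required cells.
Route from 3: left 2 to 1, down 3 to 13, right 3 to 16 — 8 moves in all.
Check: all required cells visited; 8 ≤ 8 moves.

3 - 2 - 1 - 5 - 9 - 13 - 14 - 15 - 16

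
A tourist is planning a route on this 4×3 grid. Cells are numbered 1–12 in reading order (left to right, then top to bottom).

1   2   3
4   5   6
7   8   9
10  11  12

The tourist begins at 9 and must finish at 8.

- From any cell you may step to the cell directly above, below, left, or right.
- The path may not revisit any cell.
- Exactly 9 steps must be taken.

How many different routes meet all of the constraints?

Need simple routes of exactly 9 moves from 9 to 8 (Manhattan distance 1, so 4 moves are spent on a detour and 4 undoing it).
Enumerating: 9 6 3 2 5 4 7 10 11 8 | 9 6 3 2 1 4 7 10 11 8 | 9 6 5 2 1 4 7 10 11 8 | 9 12 11 10 7 4 1 2 5 8.
That gives 4 routes.

4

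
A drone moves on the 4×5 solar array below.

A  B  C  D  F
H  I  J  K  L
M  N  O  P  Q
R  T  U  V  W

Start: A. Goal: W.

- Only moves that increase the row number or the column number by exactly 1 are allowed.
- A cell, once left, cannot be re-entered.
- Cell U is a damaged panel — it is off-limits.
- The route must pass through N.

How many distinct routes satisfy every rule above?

6

A right/down-only route from A to W makes exactly 3 down-moves and 4 right-moves in some order.
With no other constraints that would be C(7,3) = 35 routes.
Split at N and multiply the segment counts (each segment already excludes blocked cells): A→N: 3; N→W: 2; product = 6.
That gives 6 routes.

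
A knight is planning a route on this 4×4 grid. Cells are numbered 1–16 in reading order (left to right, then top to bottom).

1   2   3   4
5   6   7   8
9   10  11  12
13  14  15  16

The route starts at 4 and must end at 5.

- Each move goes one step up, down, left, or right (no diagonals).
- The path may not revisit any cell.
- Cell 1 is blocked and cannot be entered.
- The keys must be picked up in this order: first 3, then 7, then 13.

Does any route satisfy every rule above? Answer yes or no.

yes

One route that works: 4 → 3 → 7 → 11 → 15 → 14 → 13 → 9 → 5.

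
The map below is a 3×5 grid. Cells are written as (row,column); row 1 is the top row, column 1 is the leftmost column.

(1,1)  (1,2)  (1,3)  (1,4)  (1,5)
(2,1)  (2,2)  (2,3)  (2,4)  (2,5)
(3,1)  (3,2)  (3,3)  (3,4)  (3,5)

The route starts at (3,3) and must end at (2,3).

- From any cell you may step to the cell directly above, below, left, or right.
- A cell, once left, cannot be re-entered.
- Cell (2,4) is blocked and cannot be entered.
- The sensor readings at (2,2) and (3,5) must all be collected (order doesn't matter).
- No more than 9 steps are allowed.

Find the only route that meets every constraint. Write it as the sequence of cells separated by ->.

The 9-move cap with required stops at (2,2), (3,5) leaves no slack for detours.
Route from (3,3): right 2 to (3,5), up 2 to (1,5), left 3 to (1,2), down 1 to (2,2), right 1 to (2,3) — 9 moves in all.
Check: all required cells visited; 9 ≤ 9 moves.

(3,3) -> (3,4) -> (3,5) -> (2,5) -> (1,5) -> (1,4) -> (1,3) -> (1,2) -> (2,2) -> (2,3)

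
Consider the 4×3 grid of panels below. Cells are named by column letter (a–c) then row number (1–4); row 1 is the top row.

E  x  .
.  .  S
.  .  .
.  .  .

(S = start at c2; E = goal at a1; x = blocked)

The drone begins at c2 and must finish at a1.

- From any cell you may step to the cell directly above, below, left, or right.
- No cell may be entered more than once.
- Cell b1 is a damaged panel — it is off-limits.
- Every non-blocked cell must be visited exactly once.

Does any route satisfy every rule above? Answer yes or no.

no

Cell c1 has only one open neighbour but is neither the start nor the goal, so a Hamiltonian route would have to both enter and leave it through the same neighbour — impossible without revisiting.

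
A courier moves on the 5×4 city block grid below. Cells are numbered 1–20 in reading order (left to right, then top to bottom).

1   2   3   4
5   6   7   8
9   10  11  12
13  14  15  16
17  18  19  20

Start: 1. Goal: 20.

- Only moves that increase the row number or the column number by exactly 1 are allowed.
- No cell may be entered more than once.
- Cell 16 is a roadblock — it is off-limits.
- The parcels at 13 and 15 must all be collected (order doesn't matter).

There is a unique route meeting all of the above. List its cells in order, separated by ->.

1 -> 5 -> 9 -> 13 -> 14 -> 15 -> 19 -> 20

Moves only go right or down, so the column and row indices never decrease.
Route from 1: 3× down (reaching 13), 2× right (reaching 15), down to 19, right to 20 — 7 moves in all.
Check: all required cells visited.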